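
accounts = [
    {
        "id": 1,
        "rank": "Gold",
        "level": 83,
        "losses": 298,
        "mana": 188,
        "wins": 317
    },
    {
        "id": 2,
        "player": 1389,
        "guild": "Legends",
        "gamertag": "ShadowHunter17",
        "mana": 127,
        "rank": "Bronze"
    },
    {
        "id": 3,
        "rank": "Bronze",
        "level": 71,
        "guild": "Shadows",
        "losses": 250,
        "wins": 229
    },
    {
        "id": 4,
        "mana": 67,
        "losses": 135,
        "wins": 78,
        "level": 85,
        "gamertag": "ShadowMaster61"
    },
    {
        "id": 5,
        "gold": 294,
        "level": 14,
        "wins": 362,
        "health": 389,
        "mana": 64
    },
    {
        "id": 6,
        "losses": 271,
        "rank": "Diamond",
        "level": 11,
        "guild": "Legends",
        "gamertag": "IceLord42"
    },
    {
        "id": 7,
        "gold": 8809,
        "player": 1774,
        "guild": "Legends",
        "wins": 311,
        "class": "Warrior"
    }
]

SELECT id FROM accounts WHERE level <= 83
[1, 3, 5, 6]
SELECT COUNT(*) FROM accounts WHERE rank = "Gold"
1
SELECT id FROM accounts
[1, 2, 3, 4, 5, 6, 7]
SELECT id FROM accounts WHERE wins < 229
[4]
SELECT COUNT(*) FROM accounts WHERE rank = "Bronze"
2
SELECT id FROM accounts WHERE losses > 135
[1, 3, 6]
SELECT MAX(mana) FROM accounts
188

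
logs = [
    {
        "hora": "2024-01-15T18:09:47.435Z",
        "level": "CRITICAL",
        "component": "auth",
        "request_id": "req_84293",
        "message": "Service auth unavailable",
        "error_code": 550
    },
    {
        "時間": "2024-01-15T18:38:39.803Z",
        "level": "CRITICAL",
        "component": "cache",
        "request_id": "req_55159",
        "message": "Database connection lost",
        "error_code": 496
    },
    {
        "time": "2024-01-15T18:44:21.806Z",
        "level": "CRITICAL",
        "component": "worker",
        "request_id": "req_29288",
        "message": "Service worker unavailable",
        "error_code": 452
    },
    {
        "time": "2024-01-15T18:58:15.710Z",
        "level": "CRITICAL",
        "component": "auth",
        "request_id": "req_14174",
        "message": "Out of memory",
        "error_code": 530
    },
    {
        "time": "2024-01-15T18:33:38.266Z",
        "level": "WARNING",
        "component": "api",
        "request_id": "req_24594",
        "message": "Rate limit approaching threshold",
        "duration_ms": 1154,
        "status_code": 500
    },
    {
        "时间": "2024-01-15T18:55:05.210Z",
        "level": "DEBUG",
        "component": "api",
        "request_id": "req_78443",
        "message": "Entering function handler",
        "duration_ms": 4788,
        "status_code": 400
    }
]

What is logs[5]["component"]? "api"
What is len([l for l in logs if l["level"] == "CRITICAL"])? 4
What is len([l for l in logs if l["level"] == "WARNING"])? 1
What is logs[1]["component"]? "cache"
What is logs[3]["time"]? "2024-01-15T18:58:15.710Z"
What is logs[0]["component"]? "auth"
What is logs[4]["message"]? "Rate limit approaching threshold"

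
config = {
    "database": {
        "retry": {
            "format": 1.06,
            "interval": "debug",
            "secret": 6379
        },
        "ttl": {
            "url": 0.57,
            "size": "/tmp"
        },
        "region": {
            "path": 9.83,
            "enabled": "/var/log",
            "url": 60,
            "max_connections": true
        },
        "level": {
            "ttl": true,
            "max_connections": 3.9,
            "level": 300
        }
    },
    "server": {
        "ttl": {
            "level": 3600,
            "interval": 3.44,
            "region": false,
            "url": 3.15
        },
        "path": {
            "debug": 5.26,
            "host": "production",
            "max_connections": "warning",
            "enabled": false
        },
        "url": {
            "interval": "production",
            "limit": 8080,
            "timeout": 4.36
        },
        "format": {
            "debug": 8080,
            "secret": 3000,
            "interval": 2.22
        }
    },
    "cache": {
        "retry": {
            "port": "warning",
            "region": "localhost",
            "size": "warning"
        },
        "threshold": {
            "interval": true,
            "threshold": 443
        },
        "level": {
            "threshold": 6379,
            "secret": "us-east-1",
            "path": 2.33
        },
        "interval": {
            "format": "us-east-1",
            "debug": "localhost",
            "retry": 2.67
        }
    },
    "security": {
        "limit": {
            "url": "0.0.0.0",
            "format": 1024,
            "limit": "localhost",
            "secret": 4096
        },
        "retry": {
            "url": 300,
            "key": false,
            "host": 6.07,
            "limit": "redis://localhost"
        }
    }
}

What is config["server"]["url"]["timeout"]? 4.36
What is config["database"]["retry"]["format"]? 1.06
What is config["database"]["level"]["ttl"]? True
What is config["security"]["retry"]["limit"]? "redis://localhost"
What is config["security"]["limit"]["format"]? 1024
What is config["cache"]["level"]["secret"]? "us-east-1"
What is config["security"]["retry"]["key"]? False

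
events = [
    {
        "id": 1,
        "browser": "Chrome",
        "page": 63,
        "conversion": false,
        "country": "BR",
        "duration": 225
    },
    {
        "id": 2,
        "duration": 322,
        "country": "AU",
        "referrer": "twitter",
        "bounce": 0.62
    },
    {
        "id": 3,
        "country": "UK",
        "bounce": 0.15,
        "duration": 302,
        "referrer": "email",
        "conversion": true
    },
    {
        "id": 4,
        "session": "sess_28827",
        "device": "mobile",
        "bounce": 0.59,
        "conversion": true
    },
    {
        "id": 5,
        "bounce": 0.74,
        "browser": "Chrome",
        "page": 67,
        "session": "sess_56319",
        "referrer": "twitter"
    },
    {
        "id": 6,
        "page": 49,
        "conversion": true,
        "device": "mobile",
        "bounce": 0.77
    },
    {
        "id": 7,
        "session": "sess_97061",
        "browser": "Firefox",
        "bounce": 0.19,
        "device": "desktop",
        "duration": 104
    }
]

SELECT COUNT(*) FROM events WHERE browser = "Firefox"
1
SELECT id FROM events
[1, 2, 3, 4, 5, 6, 7]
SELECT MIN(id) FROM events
1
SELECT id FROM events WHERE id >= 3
[3, 4, 5, 6, 7]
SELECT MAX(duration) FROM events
322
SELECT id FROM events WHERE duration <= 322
[1, 2, 3, 7]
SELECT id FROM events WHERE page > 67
[]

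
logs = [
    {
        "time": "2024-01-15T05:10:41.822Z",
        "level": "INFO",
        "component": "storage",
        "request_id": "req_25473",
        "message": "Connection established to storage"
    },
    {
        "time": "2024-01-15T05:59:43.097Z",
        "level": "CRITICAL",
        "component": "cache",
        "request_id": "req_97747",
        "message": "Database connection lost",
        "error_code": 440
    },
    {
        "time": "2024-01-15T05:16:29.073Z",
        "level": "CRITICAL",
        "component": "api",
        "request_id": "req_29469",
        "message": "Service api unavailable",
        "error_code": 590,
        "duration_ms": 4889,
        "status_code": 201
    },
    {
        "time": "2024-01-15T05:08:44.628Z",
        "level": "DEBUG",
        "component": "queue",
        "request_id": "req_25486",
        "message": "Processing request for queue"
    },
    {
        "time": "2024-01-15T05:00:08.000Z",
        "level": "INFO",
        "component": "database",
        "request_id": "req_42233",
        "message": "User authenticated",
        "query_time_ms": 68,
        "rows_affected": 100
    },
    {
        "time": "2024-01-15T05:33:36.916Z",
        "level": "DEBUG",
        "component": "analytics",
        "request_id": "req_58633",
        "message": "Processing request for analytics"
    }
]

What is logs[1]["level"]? "CRITICAL"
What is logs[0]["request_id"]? "req_25473"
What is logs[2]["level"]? "CRITICAL"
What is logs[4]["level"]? "INFO"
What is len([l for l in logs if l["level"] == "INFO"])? 2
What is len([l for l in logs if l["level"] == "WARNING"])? 0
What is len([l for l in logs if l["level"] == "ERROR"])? 0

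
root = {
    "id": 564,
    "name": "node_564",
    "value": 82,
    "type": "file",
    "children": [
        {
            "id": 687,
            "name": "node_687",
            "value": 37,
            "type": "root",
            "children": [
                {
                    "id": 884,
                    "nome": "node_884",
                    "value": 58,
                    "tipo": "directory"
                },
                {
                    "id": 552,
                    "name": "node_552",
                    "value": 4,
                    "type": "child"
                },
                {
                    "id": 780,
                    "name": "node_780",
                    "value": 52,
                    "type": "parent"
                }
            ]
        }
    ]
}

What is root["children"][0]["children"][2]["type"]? "parent"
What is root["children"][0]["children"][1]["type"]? "child"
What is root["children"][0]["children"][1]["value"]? 4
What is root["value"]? 82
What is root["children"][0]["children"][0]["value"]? 58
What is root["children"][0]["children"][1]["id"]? 552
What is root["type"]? "file"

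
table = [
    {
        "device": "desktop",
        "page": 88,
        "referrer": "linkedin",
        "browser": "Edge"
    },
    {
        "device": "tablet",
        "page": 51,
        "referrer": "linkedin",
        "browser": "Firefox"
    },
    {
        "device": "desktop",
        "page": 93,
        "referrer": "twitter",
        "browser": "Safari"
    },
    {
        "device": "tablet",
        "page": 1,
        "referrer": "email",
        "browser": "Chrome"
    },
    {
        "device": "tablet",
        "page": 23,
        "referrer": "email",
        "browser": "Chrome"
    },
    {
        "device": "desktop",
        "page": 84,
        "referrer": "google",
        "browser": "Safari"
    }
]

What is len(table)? 6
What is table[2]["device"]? "desktop"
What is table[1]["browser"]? "Firefox"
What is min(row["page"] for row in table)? 1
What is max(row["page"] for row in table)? 93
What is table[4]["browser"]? "Chrome"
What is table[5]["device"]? "desktop"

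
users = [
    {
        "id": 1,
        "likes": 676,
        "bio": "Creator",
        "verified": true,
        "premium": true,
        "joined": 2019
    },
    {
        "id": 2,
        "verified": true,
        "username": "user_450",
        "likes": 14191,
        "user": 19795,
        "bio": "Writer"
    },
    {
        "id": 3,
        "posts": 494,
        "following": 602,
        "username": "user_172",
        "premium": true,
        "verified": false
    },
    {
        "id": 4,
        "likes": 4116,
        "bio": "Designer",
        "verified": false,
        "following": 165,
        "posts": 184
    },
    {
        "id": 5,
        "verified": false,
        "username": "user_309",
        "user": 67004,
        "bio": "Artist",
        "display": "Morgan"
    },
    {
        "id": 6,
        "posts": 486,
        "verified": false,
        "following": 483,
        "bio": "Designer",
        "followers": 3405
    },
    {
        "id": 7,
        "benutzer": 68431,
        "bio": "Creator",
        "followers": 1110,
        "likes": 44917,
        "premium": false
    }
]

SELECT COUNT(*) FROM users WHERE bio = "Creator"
2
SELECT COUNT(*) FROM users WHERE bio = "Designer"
2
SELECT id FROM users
[1, 2, 3, 4, 5, 6, 7]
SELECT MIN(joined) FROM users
2019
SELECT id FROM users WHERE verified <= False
[3, 4, 5, 6]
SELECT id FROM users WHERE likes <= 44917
[1, 2, 4, 7]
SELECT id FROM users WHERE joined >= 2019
[1]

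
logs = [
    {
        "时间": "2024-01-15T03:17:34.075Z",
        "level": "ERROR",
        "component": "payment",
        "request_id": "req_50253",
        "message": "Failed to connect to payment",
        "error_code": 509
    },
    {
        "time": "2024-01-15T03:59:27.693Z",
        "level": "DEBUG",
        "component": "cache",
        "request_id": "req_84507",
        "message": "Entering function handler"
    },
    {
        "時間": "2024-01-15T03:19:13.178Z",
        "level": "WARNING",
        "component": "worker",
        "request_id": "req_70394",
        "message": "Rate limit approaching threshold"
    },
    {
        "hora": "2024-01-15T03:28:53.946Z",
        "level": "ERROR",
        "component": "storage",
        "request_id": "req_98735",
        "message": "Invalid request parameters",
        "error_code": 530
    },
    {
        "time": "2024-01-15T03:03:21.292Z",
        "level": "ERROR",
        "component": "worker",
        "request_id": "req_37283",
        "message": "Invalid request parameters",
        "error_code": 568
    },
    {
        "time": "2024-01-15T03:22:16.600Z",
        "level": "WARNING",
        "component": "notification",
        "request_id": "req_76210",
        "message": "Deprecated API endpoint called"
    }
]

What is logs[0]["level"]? "ERROR"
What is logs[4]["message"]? "Invalid request parameters"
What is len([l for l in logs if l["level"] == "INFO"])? 0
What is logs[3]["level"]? "ERROR"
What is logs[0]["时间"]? "2024-01-15T03:17:34.075Z"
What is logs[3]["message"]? "Invalid request parameters"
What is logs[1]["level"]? "DEBUG"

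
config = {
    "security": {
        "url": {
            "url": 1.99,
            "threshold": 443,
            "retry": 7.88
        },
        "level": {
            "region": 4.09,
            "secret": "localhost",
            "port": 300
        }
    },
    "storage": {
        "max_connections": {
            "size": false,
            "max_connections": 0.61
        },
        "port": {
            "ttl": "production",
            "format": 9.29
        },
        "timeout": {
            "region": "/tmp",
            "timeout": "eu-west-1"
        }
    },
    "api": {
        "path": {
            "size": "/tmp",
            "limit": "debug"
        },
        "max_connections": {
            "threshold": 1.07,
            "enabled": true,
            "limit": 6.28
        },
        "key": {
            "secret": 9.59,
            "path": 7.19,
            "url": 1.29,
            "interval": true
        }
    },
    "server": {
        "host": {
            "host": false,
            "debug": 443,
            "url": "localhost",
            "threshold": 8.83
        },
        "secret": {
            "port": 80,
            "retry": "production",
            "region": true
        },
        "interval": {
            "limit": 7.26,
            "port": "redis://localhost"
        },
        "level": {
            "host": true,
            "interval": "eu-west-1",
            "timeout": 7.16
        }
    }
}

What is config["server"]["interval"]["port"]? "redis://localhost"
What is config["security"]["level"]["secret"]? "localhost"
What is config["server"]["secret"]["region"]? True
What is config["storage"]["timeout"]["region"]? "/tmp"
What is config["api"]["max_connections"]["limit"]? 6.28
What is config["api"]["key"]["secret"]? 9.59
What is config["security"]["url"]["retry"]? 7.88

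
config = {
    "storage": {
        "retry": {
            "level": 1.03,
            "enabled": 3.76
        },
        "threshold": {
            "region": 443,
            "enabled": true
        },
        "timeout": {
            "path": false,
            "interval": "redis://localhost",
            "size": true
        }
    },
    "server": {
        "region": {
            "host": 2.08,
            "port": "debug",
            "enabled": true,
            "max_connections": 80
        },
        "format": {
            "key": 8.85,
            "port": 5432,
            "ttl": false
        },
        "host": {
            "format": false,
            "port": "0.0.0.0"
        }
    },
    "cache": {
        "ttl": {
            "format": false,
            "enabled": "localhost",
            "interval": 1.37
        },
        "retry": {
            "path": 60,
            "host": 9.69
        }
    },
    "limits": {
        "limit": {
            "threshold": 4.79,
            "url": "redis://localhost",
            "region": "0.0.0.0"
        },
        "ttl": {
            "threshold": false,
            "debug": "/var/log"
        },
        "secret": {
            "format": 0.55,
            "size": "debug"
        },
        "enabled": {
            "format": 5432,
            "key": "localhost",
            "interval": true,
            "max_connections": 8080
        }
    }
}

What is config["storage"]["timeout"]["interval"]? "redis://localhost"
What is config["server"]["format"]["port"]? 5432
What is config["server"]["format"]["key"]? 8.85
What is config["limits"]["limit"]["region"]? "0.0.0.0"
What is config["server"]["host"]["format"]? False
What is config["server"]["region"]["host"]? 2.08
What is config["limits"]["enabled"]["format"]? 5432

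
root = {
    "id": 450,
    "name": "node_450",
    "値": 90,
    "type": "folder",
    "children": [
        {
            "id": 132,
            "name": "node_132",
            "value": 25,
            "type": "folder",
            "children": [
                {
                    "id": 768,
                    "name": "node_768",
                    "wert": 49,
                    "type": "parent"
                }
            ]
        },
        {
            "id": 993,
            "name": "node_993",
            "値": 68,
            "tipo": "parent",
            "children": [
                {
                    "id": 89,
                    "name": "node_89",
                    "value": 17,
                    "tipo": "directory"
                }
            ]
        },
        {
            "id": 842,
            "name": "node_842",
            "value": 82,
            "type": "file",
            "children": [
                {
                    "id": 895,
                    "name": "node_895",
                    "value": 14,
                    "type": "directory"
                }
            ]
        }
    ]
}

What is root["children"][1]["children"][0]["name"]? "node_89"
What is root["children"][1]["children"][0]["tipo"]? "directory"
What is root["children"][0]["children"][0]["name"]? "node_768"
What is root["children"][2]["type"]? "file"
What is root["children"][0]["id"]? 132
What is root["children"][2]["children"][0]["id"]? 895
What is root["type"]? "folder"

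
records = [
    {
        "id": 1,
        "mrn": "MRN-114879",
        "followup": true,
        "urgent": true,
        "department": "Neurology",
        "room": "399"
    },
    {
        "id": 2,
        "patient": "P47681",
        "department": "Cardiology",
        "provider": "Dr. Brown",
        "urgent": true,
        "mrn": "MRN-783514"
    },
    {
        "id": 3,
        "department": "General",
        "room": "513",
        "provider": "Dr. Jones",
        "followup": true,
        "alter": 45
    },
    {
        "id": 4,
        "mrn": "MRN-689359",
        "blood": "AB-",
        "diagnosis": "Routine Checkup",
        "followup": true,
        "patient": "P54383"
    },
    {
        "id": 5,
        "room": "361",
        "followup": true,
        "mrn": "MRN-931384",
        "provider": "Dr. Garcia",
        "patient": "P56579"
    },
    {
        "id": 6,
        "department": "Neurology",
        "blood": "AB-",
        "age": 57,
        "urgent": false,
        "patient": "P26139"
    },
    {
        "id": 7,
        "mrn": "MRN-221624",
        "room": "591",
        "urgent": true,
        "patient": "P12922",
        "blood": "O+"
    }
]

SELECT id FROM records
[1, 2, 3, 4, 5, 6, 7]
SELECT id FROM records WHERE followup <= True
[1, 3, 4, 5]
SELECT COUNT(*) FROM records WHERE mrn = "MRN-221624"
1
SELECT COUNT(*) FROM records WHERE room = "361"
1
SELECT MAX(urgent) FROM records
True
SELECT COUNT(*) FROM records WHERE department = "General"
1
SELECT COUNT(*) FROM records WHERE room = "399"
1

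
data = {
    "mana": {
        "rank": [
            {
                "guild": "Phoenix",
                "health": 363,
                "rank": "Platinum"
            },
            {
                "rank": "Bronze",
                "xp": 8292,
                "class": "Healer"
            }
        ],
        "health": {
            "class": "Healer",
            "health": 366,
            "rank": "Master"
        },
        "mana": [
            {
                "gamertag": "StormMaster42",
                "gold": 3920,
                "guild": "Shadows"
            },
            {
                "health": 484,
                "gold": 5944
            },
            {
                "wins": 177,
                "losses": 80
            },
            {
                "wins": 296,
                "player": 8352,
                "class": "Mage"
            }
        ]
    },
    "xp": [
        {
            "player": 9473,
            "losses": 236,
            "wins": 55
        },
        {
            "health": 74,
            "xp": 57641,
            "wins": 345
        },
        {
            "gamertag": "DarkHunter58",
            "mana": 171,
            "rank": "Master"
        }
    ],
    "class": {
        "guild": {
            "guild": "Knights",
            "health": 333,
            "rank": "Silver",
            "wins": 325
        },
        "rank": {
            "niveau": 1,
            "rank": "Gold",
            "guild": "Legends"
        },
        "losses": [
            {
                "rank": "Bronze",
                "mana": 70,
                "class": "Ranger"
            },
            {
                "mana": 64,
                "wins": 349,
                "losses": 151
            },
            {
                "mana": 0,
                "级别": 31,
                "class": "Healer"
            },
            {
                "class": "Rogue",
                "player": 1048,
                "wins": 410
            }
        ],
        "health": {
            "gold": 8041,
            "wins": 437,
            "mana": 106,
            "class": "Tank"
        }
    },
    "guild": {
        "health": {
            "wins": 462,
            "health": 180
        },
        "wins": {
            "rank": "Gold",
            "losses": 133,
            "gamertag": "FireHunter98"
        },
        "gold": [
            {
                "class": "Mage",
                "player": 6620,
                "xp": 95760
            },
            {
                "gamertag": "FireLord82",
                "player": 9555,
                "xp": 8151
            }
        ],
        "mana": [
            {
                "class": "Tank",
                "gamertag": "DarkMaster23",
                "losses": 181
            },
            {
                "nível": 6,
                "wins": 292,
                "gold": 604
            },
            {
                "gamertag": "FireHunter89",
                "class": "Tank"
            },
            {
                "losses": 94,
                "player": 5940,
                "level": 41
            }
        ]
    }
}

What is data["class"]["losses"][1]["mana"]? 64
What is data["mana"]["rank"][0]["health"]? 363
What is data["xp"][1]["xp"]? 57641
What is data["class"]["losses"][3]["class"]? "Rogue"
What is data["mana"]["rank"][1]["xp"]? 8292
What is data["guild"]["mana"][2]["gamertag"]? "FireHunter89"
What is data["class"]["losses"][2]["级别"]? 31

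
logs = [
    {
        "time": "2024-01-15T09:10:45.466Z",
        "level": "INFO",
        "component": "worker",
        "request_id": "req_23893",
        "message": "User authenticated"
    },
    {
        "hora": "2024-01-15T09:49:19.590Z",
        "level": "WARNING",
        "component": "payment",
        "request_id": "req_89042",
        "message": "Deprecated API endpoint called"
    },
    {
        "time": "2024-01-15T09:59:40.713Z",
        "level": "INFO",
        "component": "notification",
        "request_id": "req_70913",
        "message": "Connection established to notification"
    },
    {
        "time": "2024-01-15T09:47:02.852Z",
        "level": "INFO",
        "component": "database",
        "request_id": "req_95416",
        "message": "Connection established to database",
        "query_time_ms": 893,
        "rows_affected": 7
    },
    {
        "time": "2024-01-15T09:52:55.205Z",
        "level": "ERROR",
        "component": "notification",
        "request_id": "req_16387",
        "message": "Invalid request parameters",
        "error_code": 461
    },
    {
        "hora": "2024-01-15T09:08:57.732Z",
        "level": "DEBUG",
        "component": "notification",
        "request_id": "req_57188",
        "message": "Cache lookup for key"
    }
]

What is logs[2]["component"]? "notification"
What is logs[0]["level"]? "INFO"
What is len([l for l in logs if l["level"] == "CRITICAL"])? 0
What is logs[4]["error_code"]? 461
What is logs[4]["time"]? "2024-01-15T09:52:55.205Z"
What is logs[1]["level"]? "WARNING"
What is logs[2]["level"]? "INFO"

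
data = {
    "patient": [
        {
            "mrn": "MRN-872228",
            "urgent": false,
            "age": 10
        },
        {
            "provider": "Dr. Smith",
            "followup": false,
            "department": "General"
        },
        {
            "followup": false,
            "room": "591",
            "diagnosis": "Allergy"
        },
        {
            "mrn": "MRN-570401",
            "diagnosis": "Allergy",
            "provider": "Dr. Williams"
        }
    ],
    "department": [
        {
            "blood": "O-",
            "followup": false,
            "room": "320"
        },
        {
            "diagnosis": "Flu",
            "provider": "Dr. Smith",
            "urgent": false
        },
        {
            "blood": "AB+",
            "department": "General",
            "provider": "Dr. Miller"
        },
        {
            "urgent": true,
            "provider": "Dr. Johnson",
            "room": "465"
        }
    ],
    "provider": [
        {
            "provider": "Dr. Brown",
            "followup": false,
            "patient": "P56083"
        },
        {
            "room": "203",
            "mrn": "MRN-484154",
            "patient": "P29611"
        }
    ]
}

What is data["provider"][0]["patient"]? "P56083"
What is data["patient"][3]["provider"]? "Dr. Williams"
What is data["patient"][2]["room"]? "591"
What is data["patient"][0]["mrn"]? "MRN-872228"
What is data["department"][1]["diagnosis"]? "Flu"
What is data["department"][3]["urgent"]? True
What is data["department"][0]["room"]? "320"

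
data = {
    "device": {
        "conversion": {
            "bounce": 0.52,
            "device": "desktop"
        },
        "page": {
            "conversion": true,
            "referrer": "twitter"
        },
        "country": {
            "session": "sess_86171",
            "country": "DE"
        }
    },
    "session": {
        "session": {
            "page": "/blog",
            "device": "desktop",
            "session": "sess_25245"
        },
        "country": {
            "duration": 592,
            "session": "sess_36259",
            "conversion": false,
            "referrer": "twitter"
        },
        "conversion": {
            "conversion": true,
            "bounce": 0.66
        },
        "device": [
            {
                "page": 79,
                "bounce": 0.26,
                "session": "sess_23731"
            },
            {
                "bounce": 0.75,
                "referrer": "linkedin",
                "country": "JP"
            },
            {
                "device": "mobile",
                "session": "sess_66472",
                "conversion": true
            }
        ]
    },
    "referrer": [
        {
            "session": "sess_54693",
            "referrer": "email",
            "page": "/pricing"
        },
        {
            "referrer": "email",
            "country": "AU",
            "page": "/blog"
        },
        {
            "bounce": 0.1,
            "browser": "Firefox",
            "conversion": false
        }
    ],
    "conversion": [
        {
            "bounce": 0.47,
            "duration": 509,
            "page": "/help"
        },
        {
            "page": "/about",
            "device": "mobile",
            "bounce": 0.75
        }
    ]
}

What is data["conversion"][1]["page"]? "/about"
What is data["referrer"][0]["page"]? "/pricing"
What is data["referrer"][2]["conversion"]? False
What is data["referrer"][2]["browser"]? "Firefox"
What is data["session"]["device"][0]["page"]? 79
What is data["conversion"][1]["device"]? "mobile"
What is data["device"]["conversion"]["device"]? "desktop"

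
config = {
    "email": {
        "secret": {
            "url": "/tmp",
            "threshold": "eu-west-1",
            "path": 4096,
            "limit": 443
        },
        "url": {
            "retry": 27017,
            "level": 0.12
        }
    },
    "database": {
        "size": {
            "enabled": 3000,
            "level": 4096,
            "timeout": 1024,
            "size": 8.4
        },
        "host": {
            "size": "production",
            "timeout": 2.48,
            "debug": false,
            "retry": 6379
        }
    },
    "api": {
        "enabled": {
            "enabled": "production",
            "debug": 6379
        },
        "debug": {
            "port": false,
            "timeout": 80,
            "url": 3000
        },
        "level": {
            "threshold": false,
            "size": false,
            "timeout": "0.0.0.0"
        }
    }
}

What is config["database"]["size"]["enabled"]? 3000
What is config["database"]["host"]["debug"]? False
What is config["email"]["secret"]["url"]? "/tmp"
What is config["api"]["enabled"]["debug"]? 6379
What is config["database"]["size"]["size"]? 8.4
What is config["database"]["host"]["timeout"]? 2.48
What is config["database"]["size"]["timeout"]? 1024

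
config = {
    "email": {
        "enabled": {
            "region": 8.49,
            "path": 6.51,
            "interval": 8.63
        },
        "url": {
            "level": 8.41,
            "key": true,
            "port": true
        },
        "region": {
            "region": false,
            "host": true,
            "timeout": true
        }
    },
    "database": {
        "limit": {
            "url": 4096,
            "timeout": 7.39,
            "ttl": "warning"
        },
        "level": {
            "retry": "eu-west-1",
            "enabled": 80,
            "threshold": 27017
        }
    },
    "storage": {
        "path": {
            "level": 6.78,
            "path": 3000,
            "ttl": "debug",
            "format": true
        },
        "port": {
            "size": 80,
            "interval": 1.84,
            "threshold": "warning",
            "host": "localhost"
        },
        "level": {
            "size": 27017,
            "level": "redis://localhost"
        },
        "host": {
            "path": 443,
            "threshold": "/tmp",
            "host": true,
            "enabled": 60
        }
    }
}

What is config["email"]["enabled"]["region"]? 8.49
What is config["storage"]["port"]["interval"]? 1.84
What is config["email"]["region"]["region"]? False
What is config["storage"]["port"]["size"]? 80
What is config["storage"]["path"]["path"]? 3000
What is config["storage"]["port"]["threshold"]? "warning"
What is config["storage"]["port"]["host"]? "localhost"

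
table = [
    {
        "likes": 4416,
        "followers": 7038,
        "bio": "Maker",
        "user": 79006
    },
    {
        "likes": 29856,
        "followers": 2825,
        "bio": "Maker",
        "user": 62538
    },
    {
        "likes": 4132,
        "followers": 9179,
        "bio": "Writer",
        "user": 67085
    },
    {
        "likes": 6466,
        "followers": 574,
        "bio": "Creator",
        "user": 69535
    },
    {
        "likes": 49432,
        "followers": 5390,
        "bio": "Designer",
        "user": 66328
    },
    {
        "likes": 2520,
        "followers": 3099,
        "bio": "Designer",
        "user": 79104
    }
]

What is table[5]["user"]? 79104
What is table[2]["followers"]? 9179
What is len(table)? 6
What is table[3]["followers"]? 574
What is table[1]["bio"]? "Maker"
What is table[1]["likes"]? 29856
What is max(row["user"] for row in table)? 79104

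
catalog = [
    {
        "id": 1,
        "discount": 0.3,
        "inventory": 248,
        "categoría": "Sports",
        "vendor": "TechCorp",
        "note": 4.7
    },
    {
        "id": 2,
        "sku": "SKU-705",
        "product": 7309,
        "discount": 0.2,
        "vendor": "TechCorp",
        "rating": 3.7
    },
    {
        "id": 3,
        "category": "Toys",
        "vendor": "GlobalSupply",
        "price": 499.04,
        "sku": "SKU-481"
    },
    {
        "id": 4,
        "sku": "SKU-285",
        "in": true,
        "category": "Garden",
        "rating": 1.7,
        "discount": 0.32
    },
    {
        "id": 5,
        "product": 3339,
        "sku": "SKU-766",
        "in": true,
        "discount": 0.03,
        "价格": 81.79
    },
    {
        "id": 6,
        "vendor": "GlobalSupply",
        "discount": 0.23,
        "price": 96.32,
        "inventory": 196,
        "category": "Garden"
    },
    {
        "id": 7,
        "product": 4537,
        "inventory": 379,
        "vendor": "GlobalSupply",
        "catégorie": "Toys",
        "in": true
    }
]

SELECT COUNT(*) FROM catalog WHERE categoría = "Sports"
1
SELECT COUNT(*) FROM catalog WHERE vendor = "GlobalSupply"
3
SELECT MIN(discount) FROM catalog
0.03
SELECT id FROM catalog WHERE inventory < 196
[]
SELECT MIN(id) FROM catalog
1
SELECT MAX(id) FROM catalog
7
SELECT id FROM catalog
[1, 2, 3, 4, 5, 6, 7]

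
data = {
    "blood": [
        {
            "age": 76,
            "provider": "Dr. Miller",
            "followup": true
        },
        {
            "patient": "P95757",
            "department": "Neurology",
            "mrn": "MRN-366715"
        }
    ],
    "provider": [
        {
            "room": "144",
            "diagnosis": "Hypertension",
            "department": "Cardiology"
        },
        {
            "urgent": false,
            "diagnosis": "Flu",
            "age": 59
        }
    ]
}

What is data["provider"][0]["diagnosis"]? "Hypertension"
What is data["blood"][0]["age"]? 76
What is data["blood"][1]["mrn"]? "MRN-366715"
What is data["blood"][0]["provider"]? "Dr. Miller"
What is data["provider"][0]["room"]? "144"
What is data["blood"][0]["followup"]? True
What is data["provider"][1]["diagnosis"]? "Flu"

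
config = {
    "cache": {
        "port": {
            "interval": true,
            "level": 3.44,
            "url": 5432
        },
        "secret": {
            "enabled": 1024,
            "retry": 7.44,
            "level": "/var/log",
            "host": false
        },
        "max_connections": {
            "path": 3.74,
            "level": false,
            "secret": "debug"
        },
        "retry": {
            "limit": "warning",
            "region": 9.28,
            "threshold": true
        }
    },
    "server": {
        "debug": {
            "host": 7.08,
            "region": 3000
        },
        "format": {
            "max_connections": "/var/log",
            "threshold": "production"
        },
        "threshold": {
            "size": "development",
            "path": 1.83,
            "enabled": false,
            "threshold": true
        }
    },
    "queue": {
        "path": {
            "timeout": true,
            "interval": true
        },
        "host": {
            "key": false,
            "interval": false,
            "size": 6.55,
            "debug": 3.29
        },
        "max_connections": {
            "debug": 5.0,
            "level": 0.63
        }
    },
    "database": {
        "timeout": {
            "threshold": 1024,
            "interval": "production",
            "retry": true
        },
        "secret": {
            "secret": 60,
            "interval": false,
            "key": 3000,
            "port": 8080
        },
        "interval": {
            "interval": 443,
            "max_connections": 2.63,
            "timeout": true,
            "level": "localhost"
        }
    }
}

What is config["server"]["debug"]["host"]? 7.08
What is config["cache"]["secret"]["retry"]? 7.44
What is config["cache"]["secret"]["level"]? "/var/log"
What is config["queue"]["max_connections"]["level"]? 0.63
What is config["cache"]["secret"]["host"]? False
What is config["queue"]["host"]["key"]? False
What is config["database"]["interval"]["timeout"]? True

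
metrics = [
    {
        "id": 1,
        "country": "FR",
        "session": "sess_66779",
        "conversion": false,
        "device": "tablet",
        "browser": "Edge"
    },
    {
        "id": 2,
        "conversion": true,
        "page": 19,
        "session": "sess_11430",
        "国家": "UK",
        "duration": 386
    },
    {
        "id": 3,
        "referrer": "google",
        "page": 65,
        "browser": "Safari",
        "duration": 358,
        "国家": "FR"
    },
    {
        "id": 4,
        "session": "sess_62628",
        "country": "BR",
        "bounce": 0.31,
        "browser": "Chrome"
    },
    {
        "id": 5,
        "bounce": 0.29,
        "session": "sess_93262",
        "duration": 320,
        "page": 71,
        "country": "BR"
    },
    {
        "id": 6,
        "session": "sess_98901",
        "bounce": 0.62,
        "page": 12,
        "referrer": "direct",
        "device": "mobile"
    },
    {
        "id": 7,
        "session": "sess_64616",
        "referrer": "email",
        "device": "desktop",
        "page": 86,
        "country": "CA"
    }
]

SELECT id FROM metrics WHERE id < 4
[1, 2, 3]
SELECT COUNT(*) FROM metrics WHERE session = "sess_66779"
1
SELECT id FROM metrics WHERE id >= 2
[2, 3, 4, 5, 6, 7]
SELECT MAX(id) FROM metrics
7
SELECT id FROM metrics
[1, 2, 3, 4, 5, 6, 7]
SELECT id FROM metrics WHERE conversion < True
[1]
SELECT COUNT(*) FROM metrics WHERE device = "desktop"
1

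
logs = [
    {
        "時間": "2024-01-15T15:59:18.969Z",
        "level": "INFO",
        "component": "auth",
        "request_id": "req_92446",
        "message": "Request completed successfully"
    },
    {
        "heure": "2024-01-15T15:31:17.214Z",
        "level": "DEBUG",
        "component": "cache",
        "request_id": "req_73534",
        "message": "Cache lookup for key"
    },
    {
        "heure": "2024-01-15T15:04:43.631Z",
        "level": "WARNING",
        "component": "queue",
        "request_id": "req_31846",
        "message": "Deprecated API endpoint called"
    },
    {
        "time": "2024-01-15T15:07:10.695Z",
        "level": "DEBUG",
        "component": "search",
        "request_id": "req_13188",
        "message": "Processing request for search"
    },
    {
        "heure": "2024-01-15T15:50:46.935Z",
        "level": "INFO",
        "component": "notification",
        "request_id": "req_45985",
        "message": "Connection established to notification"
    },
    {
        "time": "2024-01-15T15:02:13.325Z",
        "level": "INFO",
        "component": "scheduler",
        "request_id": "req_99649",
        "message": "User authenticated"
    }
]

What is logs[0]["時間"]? "2024-01-15T15:59:18.969Z"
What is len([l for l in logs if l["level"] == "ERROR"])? 0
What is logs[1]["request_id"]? "req_73534"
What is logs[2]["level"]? "WARNING"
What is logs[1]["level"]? "DEBUG"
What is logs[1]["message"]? "Cache lookup for key"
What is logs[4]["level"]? "INFO"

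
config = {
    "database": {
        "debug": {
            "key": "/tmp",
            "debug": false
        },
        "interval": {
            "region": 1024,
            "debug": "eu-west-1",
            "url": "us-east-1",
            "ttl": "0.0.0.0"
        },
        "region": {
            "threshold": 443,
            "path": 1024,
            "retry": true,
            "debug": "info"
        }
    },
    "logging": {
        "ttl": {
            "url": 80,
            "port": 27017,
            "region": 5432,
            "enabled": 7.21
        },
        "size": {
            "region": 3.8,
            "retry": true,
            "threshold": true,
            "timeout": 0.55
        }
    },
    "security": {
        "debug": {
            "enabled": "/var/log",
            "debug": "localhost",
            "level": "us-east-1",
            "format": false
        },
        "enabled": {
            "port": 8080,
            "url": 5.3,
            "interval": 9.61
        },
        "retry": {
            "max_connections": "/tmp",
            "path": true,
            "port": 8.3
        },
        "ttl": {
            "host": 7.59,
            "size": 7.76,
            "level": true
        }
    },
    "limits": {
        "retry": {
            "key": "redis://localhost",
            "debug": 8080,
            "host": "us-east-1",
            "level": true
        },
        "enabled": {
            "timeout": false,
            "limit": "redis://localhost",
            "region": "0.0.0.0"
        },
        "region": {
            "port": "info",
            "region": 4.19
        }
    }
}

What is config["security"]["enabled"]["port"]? 8080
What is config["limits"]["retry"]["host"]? "us-east-1"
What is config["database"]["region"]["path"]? 1024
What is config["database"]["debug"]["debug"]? False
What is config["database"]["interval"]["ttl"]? "0.0.0.0"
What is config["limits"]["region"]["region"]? 4.19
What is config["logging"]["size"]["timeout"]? 0.55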